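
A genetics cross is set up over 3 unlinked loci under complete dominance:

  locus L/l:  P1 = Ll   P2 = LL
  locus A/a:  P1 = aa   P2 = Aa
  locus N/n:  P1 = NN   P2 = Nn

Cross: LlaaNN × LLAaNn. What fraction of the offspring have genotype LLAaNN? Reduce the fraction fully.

LlaaNN gametes: LaN×4, laN×4
LLAaNn gametes: LAN×2, LAn×2, LaN×2, Lan×2
LlaaNN×LLAaNn grid (8·8=64): LLAaNN=8 LLAaNn=8 LLaaNN=8 LLaaNn=8 LlAaNN=8 LlAaNn=8 LlaaNN=8 LlaaNn=8
LLAaNN hits 8/64; gcd=8; 8÷8/64÷8 = 1/8

P(LLAaNN) = 1/8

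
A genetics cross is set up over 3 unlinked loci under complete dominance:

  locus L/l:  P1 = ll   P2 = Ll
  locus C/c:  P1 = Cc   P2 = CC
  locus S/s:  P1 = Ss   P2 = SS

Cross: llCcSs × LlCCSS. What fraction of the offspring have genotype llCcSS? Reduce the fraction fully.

P(llCcSS) = 1/8

llCcSs gametes: lCS×2, lCs×2, lcS×2, lcs×2
LlCCSS gametes: LCS×4, lCS×4
llCcSs×LlCCSS grid (8·8=64): LlCCSS=8 LlCCSs=8 LlCcSS=8 LlCcSs=8 llCCSS=8 llCCSs=8 llCcSS=8 llCcSs=8
llCcSS hits 8/64; gcd=8; 8÷8/64÷8 = 1/8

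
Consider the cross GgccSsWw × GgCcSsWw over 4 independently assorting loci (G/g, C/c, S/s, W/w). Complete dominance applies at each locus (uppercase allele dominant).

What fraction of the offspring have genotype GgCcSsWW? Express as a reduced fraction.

P(GgCcSsWW) = 1/32

GgccSsWw gametes: GcSW×2, GcSw×2, GcsW×2, Gcsw×2, gcSW×2, gcSw×2, gcsW×2, gcsw×2
GgCcSsWw gametes: GCSW×1, GCSw×1, GCsW×1, GCsw×1, GcSW×1, GcSw×1, GcsW×1, Gcsw×1, gCSW×1, gCSw×1, gCsW×1, gCsw×1, gcSW×1, gcSw×1, gcsW×1, gcsw×1
GgccSsWw×GgCcSsWw grid (16·16=256): GGCcSSWW=2 GGCcSSWw=4 GGCcSSww=2 GGCcSsWW=4 GGCcSsWw=8 GGCcSsww=4 GGCcssWW=2 GGCcssWw=4 GGCcssww=2 GGccSSWW=2 GGccSSWw=4 GGccSSww=2 GGccSsWW=4 GGccSsWw=8 GGccSsww=4 GGccssWW=2 GGccssWw=4 GGccssww=2 GgCcSSWW=4 GgCcSSWw=8 GgCcSSww=4 GgCcSsWW=8 GgCcSsWw=16 GgCcSsww=8 GgCcssWW=4 GgCcssWw=8 GgCcssww=4 GgccSSWW=4 GgccSSWw=8 GgccSSww=4 GgccSsWW=8 GgccSsWw=16 GgccSsww=8 GgccssWW=4 GgccssWw=8 Ggccssww=4 ggCcSSWW=2 ggCcSSWw=4 ggCcSSww=2 ggCcSsWW=4 ggCcSsWw=8 ggCcSsww=4 ggCcssWW=2 ggCcssWw=4 ggCcssww=2 ggccSSWW=2 ggccSSWw=4 ggccSSww=2 ggccSsWW=4 ggccSsWw=8 ggccSsww=4 ggccssWW=2 ggccssWw=4 ggccssww=2
GgCcSsWW hits 8/256; gcd=8; 8÷8/256÷8 = 1/32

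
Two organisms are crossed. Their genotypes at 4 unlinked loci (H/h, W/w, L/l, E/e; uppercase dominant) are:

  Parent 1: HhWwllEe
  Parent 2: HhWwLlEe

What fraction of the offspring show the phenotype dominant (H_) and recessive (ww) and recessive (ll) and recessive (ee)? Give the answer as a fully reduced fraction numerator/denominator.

HhWwllEe gametes: HWlE×2, HWle×2, HwlE×2, Hwle×2, hWlE×2, hWle×2, hwlE×2, hwle×2
HhWwLlEe gametes: HWLE×1, HWLe×1, HWlE×1, HWle×1, HwLE×1, HwLe×1, HwlE×1, Hwle×1, hWLE×1, hWLe×1, hWlE×1, hWle×1, hwLE×1, hwLe×1, hwlE×1, hwle×1
HhWwllEe×HhWwLlEe grid (16·16=256): HHWWLlEE=2 HHWWLlEe=4 HHWWLlee=2 HHWWllEE=2 HHWWllEe=4 HHWWllee=2 HHWwLlEE=4 HHWwLlEe=8 HHWwLlee=4 HHWwllEE=4 HHWwllEe=8 HHWwllee=4 HHwwLlEE=2 HHwwLlEe=4 HHwwLlee=2 HHwwllEE=2 HHwwllEe=4 HHwwllee=2 HhWWLlEE=4 HhWWLlEe=8 HhWWLlee=4 HhWWllEE=4 HhWWllEe=8 HhWWllee=4 HhWwLlEE=8 HhWwLlEe=16 HhWwLlee=8 HhWwllEE=8 HhWwllEe=16 HhWwllee=8 HhwwLlEE=4 HhwwLlEe=8 HhwwLlee=4 HhwwllEE=4 HhwwllEe=8 Hhwwllee=4 hhWWLlEE=2 hhWWLlEe=4 hhWWLlee=2 hhWWllEE=2 hhWWllEe=4 hhWWllee=2 hhWwLlEE=4 hhWwLlEe=8 hhWwLlee=4 hhWwllEE=4 hhWwllEe=8 hhWwllee=4 hhwwLlEE=2 hhwwLlEe=4 hhwwLlee=2 hhwwllEE=2 hhwwllEe=4 hhwwllee=2
H_ ww ll ee hits 6/256; gcd=2; 6÷2/256÷2 = 3/128

P(H_ ww ll ee) = 3/128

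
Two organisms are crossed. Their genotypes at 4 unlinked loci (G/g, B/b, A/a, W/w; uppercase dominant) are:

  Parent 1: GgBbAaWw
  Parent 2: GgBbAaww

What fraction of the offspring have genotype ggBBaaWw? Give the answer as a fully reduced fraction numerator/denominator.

GgBbAaWw gametes: GBAW×1, GBAw×1, GBaW×1, GBaw×1, GbAW×1, GbAw×1, GbaW×1, Gbaw×1, gBAW×1, gBAw×1, gBaW×1, gBaw×1, gbAW×1, gbAw×1, gbaW×1, gbaw×1
GgBbAaww gametes: GBAw×2, GBaw×2, GbAw×2, Gbaw×2, gBAw×2, gBaw×2, gbAw×2, gbaw×2
GgBbAaWw×GgBbAaww grid (16·16=256): GGBBAAWw=2 GGBBAAww=2 GGBBAaWw=4 GGBBAaww=4 GGBBaaWw=2 GGBBaaww=2 GGBbAAWw=4 GGBbAAww=4 GGBbAaWw=8 GGBbAaww=8 GGBbaaWw=4 GGBbaaww=4 GGbbAAWw=2 GGbbAAww=2 GGbbAaWw=4 GGbbAaww=4 GGbbaaWw=2 GGbbaaww=2 GgBBAAWw=4 GgBBAAww=4 GgBBAaWw=8 GgBBAaww=8 GgBBaaWw=4 GgBBaaww=4 GgBbAAWw=8 GgBbAAww=8 GgBbAaWw=16 GgBbAaww=16 GgBbaaWw=8 GgBbaaww=8 GgbbAAWw=4 GgbbAAww=4 GgbbAaWw=8 GgbbAaww=8 GgbbaaWw=4 Ggbbaaww=4 ggBBAAWw=2 ggBBAAww=2 ggBBAaWw=4 ggBBAaww=4 ggBBaaWw=2 ggBBaaww=2 ggBbAAWw=4 ggBbAAww=4 ggBbAaWw=8 ggBbAaww=8 ggBbaaWw=4 ggBbaaww=4 ggbbAAWw=2 ggbbAAww=2 ggbbAaWw=4 ggbbAaww=4 ggbbaaWw=2 ggbbaaww=2
ggBBaaWw hits 2/256; gcd=2; 2÷2/256÷2 = 1/128

P(ggBBaaWw) = 1/128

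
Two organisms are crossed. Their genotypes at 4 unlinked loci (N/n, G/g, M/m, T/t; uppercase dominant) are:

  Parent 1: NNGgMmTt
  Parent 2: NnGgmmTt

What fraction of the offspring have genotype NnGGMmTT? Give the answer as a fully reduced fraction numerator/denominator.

P(NnGGMmTT) = 1/64

NNGgMmTt gametes: NGMT×2, NGMt×2, NGmT×2, NGmt×2, NgMT×2, NgMt×2, NgmT×2, Ngmt×2
NnGgmmTt gametes: NGmT×2, NGmt×2, NgmT×2, Ngmt×2, nGmT×2, nGmt×2, ngmT×2, ngmt×2
NNGgMmTt×NnGgmmTt grid (16·16=256): NNGGMmTT=4 NNGGMmTt=8 NNGGMmtt=4 NNGGmmTT=4 NNGGmmTt=8 NNGGmmtt=4 NNGgMmTT=8 NNGgMmTt=16 NNGgMmtt=8 NNGgmmTT=8 NNGgmmTt=16 NNGgmmtt=8 NNggMmTT=4 NNggMmTt=8 NNggMmtt=4 NNggmmTT=4 NNggmmTt=8 NNggmmtt=4 NnGGMmTT=4 NnGGMmTt=8 NnGGMmtt=4 NnGGmmTT=4 NnGGmmTt=8 NnGGmmtt=4 NnGgMmTT=8 NnGgMmTt=16 NnGgMmtt=8 NnGgmmTT=8 NnGgmmTt=16 NnGgmmtt=8 NnggMmTT=4 NnggMmTt=8 NnggMmtt=4 NnggmmTT=4 NnggmmTt=8 Nnggmmtt=4
NnGGMmTT hits 4/256; gcd=4; 4÷4/256÷4 = 1/64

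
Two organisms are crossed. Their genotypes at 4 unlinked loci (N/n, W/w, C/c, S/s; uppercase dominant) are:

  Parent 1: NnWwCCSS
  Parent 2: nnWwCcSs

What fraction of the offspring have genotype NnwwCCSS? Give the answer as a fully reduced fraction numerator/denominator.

P(NnwwCCSS) = 1/32

NnWwCCSS gametes: NWCS×4, NwCS×4, nWCS×4, nwCS×4
nnWwCcSs gametes: nWCS×2, nWCs×2, nWcS×2, nWcs×2, nwCS×2, nwCs×2, nwcS×2, nwcs×2
NnWwCCSS×nnWwCcSs grid (16·16=256): NnWWCCSS=8 NnWWCCSs=8 NnWWCcSS=8 NnWWCcSs=8 NnWwCCSS=16 NnWwCCSs=16 NnWwCcSS=16 NnWwCcSs=16 NnwwCCSS=8 NnwwCCSs=8 NnwwCcSS=8 NnwwCcSs=8 nnWWCCSS=8 nnWWCCSs=8 nnWWCcSS=8 nnWWCcSs=8 nnWwCCSS=16 nnWwCCSs=16 nnWwCcSS=16 nnWwCcSs=16 nnwwCCSS=8 nnwwCCSs=8 nnwwCcSS=8 nnwwCcSs=8
NnwwCCSS hits 8/256; gcd=8; 8÷8/256÷8 = 1/32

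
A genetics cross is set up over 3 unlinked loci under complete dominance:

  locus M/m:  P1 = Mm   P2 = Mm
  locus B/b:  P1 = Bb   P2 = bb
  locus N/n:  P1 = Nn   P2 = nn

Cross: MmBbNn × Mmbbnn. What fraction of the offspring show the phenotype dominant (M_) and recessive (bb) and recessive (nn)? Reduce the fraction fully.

P(M_ bb nn) = 3/16

MmBbNn gametes: MBN×1, MBn×1, MbN×1, Mbn×1, mBN×1, mBn×1, mbN×1, mbn×1
Mmbbnn gametes: Mbn×4, mbn×4
MmBbNn×Mmbbnn grid (8·8=64): MMBbNn=4 MMBbnn=4 MMbbNn=4 MMbbnn=4 MmBbNn=8 MmBbnn=8 MmbbNn=8 Mmbbnn=8 mmBbNn=4 mmBbnn=4 mmbbNn=4 mmbbnn=4
M_ bb nn hits 12/64; gcd=4; 12÷4/64÷4 = 3/16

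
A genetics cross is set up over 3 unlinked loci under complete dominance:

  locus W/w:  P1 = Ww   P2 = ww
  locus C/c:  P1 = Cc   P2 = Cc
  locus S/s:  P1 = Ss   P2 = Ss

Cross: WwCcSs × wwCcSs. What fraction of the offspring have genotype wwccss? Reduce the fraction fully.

P(wwccss) = 1/32

WwCcSs gametes: WCS×1, WCs×1, WcS×1, Wcs×1, wCS×1, wCs×1, wcS×1, wcs×1
wwCcSs gametes: wCS×2, wCs×2, wcS×2, wcs×2
WwCcSs×wwCcSs grid (8·8=64): WwCCSS=2 WwCCSs=4 WwCCss=2 WwCcSS=4 WwCcSs=8 WwCcss=4 WwccSS=2 WwccSs=4 Wwccss=2 wwCCSS=2 wwCCSs=4 wwCCss=2 wwCcSS=4 wwCcSs=8 wwCcss=4 wwccSS=2 wwccSs=4 wwccss=2
wwccss hits 2/64; gcd=2; 2÷2/64÷2 = 1/32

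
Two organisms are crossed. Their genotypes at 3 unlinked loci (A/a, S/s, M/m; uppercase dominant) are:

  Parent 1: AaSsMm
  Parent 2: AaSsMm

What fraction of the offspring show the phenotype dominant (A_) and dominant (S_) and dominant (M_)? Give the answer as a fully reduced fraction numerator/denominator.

P(A_ S_ M_) = 27/64

AaSsMm gametes: ASM×1, ASm×1, AsM×1, Asm×1, aSM×1, aSm×1, asM×1, asm×1
AaSsMm gametes: ASM×1, ASm×1, AsM×1, Asm×1, aSM×1, aSm×1, asM×1, asm×1
AaSsMm×AaSsMm grid (8·8=64): AASSMM=1 AASSMm=2 AASSmm=1 AASsMM=2 AASsMm=4 AASsmm=2 AAssMM=1 AAssMm=2 AAssmm=1 AaSSMM=2 AaSSMm=4 AaSSmm=2 AaSsMM=4 AaSsMm=8 AaSsmm=4 AassMM=2 AassMm=4 Aassmm=2 aaSSMM=1 aaSSMm=2 aaSSmm=1 aaSsMM=2 aaSsMm=4 aaSsmm=2 aassMM=1 aassMm=2 aassmm=1
A_ S_ M_ hits 27/64; gcd=1; 27÷1/64÷1 = 27/64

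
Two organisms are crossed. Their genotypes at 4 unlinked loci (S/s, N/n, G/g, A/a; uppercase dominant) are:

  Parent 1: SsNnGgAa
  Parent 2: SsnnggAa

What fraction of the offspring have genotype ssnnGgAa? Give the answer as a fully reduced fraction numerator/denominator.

P(ssnnGgAa) = 1/32

SsNnGgAa gametes: SNGA×1, SNGa×1, SNgA×1, SNga×1, SnGA×1, SnGa×1, SngA×1, Snga×1, sNGA×1, sNGa×1, sNgA×1, sNga×1, snGA×1, snGa×1, sngA×1, snga×1
SsnnggAa gametes: SngA×4, Snga×4, sngA×4, snga×4
SsNnGgAa×SsnnggAa grid (16·16=256): SSNnGgAA=4 SSNnGgAa=8 SSNnGgaa=4 SSNnggAA=4 SSNnggAa=8 SSNnggaa=4 SSnnGgAA=4 SSnnGgAa=8 SSnnGgaa=4 SSnnggAA=4 SSnnggAa=8 SSnnggaa=4 SsNnGgAA=8 SsNnGgAa=16 SsNnGgaa=8 SsNnggAA=8 SsNnggAa=16 SsNnggaa=8 SsnnGgAA=8 SsnnGgAa=16 SsnnGgaa=8 SsnnggAA=8 SsnnggAa=16 Ssnnggaa=8 ssNnGgAA=4 ssNnGgAa=8 ssNnGgaa=4 ssNnggAA=4 ssNnggAa=8 ssNnggaa=4 ssnnGgAA=4 ssnnGgAa=8 ssnnGgaa=4 ssnnggAA=4 ssnnggAa=8 ssnnggaa=4
ssnnGgAa hits 8/256; gcd=8; 8÷8/256÷8 = 1/32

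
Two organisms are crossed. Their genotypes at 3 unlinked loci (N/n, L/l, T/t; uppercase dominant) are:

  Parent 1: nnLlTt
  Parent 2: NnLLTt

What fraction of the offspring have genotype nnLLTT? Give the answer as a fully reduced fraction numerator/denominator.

nnLlTt gametes: nLT×2, nLt×2, nlT×2, nlt×2
NnLLTt gametes: NLT×2, NLt×2, nLT×2, nLt×2
nnLlTt×NnLLTt grid (8·8=64): NnLLTT=4 NnLLTt=8 NnLLtt=4 NnLlTT=4 NnLlTt=8 NnLltt=4 nnLLTT=4 nnLLTt=8 nnLLtt=4 nnLlTT=4 nnLlTt=8 nnLltt=4
nnLLTT hits 4/64; gcd=4; 4÷4/64÷4 = 1/16

P(nnLLTT) = 1/16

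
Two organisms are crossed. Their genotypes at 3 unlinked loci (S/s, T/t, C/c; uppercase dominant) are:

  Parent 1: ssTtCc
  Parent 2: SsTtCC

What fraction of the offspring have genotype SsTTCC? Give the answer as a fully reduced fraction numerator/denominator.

ssTtCc gametes: sTC×2, sTc×2, stC×2, stc×2
SsTtCC gametes: STC×2, StC×2, sTC×2, stC×2
ssTtCc×SsTtCC grid (8·8=64): SsTTCC=4 SsTTCc=4 SsTtCC=8 SsTtCc=8 SsttCC=4 SsttCc=4 ssTTCC=4 ssTTCc=4 ssTtCC=8 ssTtCc=8 ssttCC=4 ssttCc=4
SsTTCC hits 4/64; gcd=4; 4÷4/64÷4 = 1/16

P(SsTTCC) = 1/16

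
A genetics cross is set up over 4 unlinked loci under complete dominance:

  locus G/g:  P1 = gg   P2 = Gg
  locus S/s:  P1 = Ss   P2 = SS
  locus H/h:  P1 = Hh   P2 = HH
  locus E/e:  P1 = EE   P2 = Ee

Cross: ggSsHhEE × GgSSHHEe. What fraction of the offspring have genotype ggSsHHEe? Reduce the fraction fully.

ggSsHhEE gametes: gSHE×4, gShE×4, gsHE×4, gshE×4
GgSSHHEe gametes: GSHE×4, GSHe×4, gSHE×4, gSHe×4
ggSsHhEE×GgSSHHEe grid (16·16=256): GgSSHHEE=16 GgSSHHEe=16 GgSSHhEE=16 GgSSHhEe=16 GgSsHHEE=16 GgSsHHEe=16 GgSsHhEE=16 GgSsHhEe=16 ggSSHHEE=16 ggSSHHEe=16 ggSSHhEE=16 ggSSHhEe=16 ggSsHHEE=16 ggSsHHEe=16 ggSsHhEE=16 ggSsHhEe=16
ggSsHHEe hits 16/256; gcd=16; 16÷16/256÷16 = 1/16

P(ggSsHHEe) = 1/16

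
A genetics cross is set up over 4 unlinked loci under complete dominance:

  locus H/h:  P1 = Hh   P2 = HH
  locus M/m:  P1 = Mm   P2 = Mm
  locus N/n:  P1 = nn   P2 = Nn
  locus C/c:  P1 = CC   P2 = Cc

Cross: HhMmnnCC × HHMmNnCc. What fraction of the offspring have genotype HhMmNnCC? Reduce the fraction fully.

HhMmnnCC gametes: HMnC×4, HmnC×4, hMnC×4, hmnC×4
HHMmNnCc gametes: HMNC×2, HMNc×2, HMnC×2, HMnc×2, HmNC×2, HmNc×2, HmnC×2, Hmnc×2
HhMmnnCC×HHMmNnCc grid (16·16=256): HHMMNnCC=8 HHMMNnCc=8 HHMMnnCC=8 HHMMnnCc=8 HHMmNnCC=16 HHMmNnCc=16 HHMmnnCC=16 HHMmnnCc=16 HHmmNnCC=8 HHmmNnCc=8 HHmmnnCC=8 HHmmnnCc=8 HhMMNnCC=8 HhMMNnCc=8 HhMMnnCC=8 HhMMnnCc=8 HhMmNnCC=16 HhMmNnCc=16 HhMmnnCC=16 HhMmnnCc=16 HhmmNnCC=8 HhmmNnCc=8 HhmmnnCC=8 HhmmnnCc=8
HhMmNnCC hits 16/256; gcd=16; 16÷16/256÷16 = 1/16

P(HhMmNnCC) = 1/16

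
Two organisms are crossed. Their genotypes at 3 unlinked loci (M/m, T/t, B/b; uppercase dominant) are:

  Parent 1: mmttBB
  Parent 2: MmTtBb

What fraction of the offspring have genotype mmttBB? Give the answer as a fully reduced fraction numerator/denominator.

mmttBB gametes: mtB×8
MmTtBb gametes: MTB×1, MTb×1, MtB×1, Mtb×1, mTB×1, mTb×1, mtB×1, mtb×1
mmttBB×MmTtBb grid (8·8=64): MmTtBB=8 MmTtBb=8 MmttBB=8 MmttBb=8 mmTtBB=8 mmTtBb=8 mmttBB=8 mmttBb=8
mmttBB hits 8/64; gcd=8; 8÷8/64÷8 = 1/8

P(mmttBB) = 1/8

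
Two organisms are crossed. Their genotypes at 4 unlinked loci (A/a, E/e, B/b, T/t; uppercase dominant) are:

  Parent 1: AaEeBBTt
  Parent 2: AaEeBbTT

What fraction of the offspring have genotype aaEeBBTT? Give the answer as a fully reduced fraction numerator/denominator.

AaEeBBTt gametes: AEBT×2, AEBt×2, AeBT×2, AeBt×2, aEBT×2, aEBt×2, aeBT×2, aeBt×2
AaEeBbTT gametes: AEBT×2, AEbT×2, AeBT×2, AebT×2, aEBT×2, aEbT×2, aeBT×2, aebT×2
AaEeBBTt×AaEeBbTT grid (16·16=256): AAEEBBTT=4 AAEEBBTt=4 AAEEBbTT=4 AAEEBbTt=4 AAEeBBTT=8 AAEeBBTt=8 AAEeBbTT=8 AAEeBbTt=8 AAeeBBTT=4 AAeeBBTt=4 AAeeBbTT=4 AAeeBbTt=4 AaEEBBTT=8 AaEEBBTt=8 AaEEBbTT=8 AaEEBbTt=8 AaEeBBTT=16 AaEeBBTt=16 AaEeBbTT=16 AaEeBbTt=16 AaeeBBTT=8 AaeeBBTt=8 AaeeBbTT=8 AaeeBbTt=8 aaEEBBTT=4 aaEEBBTt=4 aaEEBbTT=4 aaEEBbTt=4 aaEeBBTT=8 aaEeBBTt=8 aaEeBbTT=8 aaEeBbTt=8 aaeeBBTT=4 aaeeBBTt=4 aaeeBbTT=4 aaeeBbTt=4
aaEeBBTT hits 8/256; gcd=8; 8÷8/256÷8 = 1/32

P(aaEeBBTT) = 1/32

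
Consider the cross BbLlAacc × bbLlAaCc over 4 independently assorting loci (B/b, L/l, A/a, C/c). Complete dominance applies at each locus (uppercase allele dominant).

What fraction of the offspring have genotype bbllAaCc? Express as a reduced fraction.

BbLlAacc gametes: BLAc×2, BLac×2, BlAc×2, Blac×2, bLAc×2, bLac×2, blAc×2, blac×2
bbLlAaCc gametes: bLAC×2, bLAc×2, bLaC×2, bLac×2, blAC×2, blAc×2, blaC×2, blac×2
BbLlAacc×bbLlAaCc grid (16·16=256): BbLLAACc=4 BbLLAAcc=4 BbLLAaCc=8 BbLLAacc=8 BbLLaaCc=4 BbLLaacc=4 BbLlAACc=8 BbLlAAcc=8 BbLlAaCc=16 BbLlAacc=16 BbLlaaCc=8 BbLlaacc=8 BbllAACc=4 BbllAAcc=4 BbllAaCc=8 BbllAacc=8 BbllaaCc=4 Bbllaacc=4 bbLLAACc=4 bbLLAAcc=4 bbLLAaCc=8 bbLLAacc=8 bbLLaaCc=4 bbLLaacc=4 bbLlAACc=8 bbLlAAcc=8 bbLlAaCc=16 bbLlAacc=16 bbLlaaCc=8 bbLlaacc=8 bbllAACc=4 bbllAAcc=4 bbllAaCc=8 bbllAacc=8 bbllaaCc=4 bbllaacc=4
bbllAaCc hits 8/256; gcd=8; 8÷8/256÷8 = 1/32

P(bbllAaCc) = 1/32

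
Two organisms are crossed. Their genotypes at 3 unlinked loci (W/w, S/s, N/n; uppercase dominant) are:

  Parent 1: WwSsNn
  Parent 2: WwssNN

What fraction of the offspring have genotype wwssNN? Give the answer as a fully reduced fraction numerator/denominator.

WwSsNn gametes: WSN×1, WSn×1, WsN×1, Wsn×1, wSN×1, wSn×1, wsN×1, wsn×1
WwssNN gametes: WsN×4, wsN×4
WwSsNn×WwssNN grid (8·8=64): WWSsNN=4 WWSsNn=4 WWssNN=4 WWssNn=4 WwSsNN=8 WwSsNn=8 WwssNN=8 WwssNn=8 wwSsNN=4 wwSsNn=4 wwssNN=4 wwssNn=4
wwssNN hits 4/64; gcd=4; 4÷4/64÷4 = 1/16

P(wwssNN) = 1/16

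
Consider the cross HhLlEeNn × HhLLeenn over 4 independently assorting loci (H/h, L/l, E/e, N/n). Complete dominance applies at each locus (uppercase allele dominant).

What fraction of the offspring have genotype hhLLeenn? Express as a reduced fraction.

P(hhLLeenn) = 1/32

HhLlEeNn gametes: HLEN×1, HLEn×1, HLeN×1, HLen×1, HlEN×1, HlEn×1, HleN×1, Hlen×1, hLEN×1, hLEn×1, hLeN×1, hLen×1, hlEN×1, hlEn×1, hleN×1, hlen×1
HhLLeenn gametes: HLen×8, hLen×8
HhLlEeNn×HhLLeenn grid (16·16=256): HHLLEeNn=8 HHLLEenn=8 HHLLeeNn=8 HHLLeenn=8 HHLlEeNn=8 HHLlEenn=8 HHLleeNn=8 HHLleenn=8 HhLLEeNn=16 HhLLEenn=16 HhLLeeNn=16 HhLLeenn=16 HhLlEeNn=16 HhLlEenn=16 HhLleeNn=16 HhLleenn=16 hhLLEeNn=8 hhLLEenn=8 hhLLeeNn=8 hhLLeenn=8 hhLlEeNn=8 hhLlEenn=8 hhLleeNn=8 hhLleenn=8
hhLLeenn hits 8/256; gcd=8; 8÷8/256÷8 = 1/32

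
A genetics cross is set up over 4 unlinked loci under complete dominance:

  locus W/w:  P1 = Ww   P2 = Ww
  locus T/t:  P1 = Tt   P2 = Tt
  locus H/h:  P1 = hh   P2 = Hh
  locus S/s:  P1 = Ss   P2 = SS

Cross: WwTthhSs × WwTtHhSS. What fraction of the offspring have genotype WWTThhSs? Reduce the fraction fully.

WwTthhSs gametes: WThS×2, WThs×2, WthS×2, Wths×2, wThS×2, wThs×2, wthS×2, wths×2
WwTtHhSS gametes: WTHS×2, WThS×2, WtHS×2, WthS×2, wTHS×2, wThS×2, wtHS×2, wthS×2
WwTthhSs×WwTtHhSS grid (16·16=256): WWTTHhSS=4 WWTTHhSs=4 WWTThhSS=4 WWTThhSs=4 WWTtHhSS=8 WWTtHhSs=8 WWTthhSS=8 WWTthhSs=8 WWttHhSS=4 WWttHhSs=4 WWtthhSS=4 WWtthhSs=4 WwTTHhSS=8 WwTTHhSs=8 WwTThhSS=8 WwTThhSs=8 WwTtHhSS=16 WwTtHhSs=16 WwTthhSS=16 WwTthhSs=16 WwttHhSS=8 WwttHhSs=8 WwtthhSS=8 WwtthhSs=8 wwTTHhSS=4 wwTTHhSs=4 wwTThhSS=4 wwTThhSs=4 wwTtHhSS=8 wwTtHhSs=8 wwTthhSS=8 wwTthhSs=8 wwttHhSS=4 wwttHhSs=4 wwtthhSS=4 wwtthhSs=4
WWTThhSs hits 4/256; gcd=4; 4÷4/256÷4 = 1/64

P(WWTThhSs) = 1/64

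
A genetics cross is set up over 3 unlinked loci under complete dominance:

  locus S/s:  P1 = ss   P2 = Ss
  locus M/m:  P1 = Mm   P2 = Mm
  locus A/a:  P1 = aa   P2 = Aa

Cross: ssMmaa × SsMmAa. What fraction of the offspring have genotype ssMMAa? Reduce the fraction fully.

P(ssMMAa) = 1/16

ssMmaa gametes: sMa×4, sma×4
SsMmAa gametes: SMA×1, SMa×1, SmA×1, Sma×1, sMA×1, sMa×1, smA×1, sma×1
ssMmaa×SsMmAa grid (8·8=64): SsMMAa=4 SsMMaa=4 SsMmAa=8 SsMmaa=8 SsmmAa=4 Ssmmaa=4 ssMMAa=4 ssMMaa=4 ssMmAa=8 ssMmaa=8 ssmmAa=4 ssmmaa=4
ssMMAa hits 4/64; gcd=4; 4÷4/64÷4 = 1/16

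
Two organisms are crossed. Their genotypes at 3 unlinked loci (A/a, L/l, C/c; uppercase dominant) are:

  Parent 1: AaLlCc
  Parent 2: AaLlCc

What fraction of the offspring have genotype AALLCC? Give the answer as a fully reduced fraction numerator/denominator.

AaLlCc gametes: ALC×1, ALc×1, AlC×1, Alc×1, aLC×1, aLc×1, alC×1, alc×1
AaLlCc gametes: ALC×1, ALc×1, AlC×1, Alc×1, aLC×1, aLc×1, alC×1, alc×1
AaLlCc×AaLlCc grid (8·8=64): AALLCC=1 AALLCc=2 AALLcc=1 AALlCC=2 AALlCc=4 AALlcc=2 AAllCC=1 AAllCc=2 AAllcc=1 AaLLCC=2 AaLLCc=4 AaLLcc=2 AaLlCC=4 AaLlCc=8 AaLlcc=4 AallCC=2 AallCc=4 Aallcc=2 aaLLCC=1 aaLLCc=2 aaLLcc=1 aaLlCC=2 aaLlCc=4 aaLlcc=2 aallCC=1 aallCc=2 aallcc=1
AALLCC hits 1/64; gcd=1; 1÷1/64÷1 = 1/64

P(AALLCC) = 1/64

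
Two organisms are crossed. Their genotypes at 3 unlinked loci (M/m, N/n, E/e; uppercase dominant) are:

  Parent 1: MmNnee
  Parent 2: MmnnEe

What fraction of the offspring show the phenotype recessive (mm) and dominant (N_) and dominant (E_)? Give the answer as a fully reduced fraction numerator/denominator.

MmNnee gametes: MNe×2, Mne×2, mNe×2, mne×2
MmnnEe gametes: MnE×2, Mne×2, mnE×2, mne×2
MmNnee×MmnnEe grid (8·8=64): MMNnEe=4 MMNnee=4 MMnnEe=4 MMnnee=4 MmNnEe=8 MmNnee=8 MmnnEe=8 Mmnnee=8 mmNnEe=4 mmNnee=4 mmnnEe=4 mmnnee=4
mm N_ E_ hits 4/64; gcd=4; 4÷4/64÷4 = 1/16

P(mm N_ E_) = 1/16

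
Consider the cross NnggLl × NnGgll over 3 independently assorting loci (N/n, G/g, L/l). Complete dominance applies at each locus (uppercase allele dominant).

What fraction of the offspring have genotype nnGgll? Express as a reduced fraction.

NnggLl gametes: NgL×2, Ngl×2, ngL×2, ngl×2
NnGgll gametes: NGl×2, Ngl×2, nGl×2, ngl×2
NnggLl×NnGgll grid (8·8=64): NNGgLl=4 NNGgll=4 NNggLl=4 NNggll=4 NnGgLl=8 NnGgll=8 NnggLl=8 Nnggll=8 nnGgLl=4 nnGgll=4 nnggLl=4 nnggll=4
nnGgll hits 4/64; gcd=4; 4÷4/64÷4 = 1/16

P(nnGgll) = 1/16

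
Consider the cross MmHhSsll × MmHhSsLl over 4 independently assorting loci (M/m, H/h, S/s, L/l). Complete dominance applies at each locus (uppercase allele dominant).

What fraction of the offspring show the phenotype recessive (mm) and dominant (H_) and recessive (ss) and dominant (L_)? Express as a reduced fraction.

P(mm H_ ss L_) = 3/128

MmHhSsll gametes: MHSl×2, MHsl×2, MhSl×2, Mhsl×2, mHSl×2, mHsl×2, mhSl×2, mhsl×2
MmHhSsLl gametes: MHSL×1, MHSl×1, MHsL×1, MHsl×1, MhSL×1, MhSl×1, MhsL×1, Mhsl×1, mHSL×1, mHSl×1, mHsL×1, mHsl×1, mhSL×1, mhSl×1, mhsL×1, mhsl×1
MmHhSsll×MmHhSsLl grid (16·16=256): MMHHSSLl=2 MMHHSSll=2 MMHHSsLl=4 MMHHSsll=4 MMHHssLl=2 MMHHssll=2 MMHhSSLl=4 MMHhSSll=4 MMHhSsLl=8 MMHhSsll=8 MMHhssLl=4 MMHhssll=4 MMhhSSLl=2 MMhhSSll=2 MMhhSsLl=4 MMhhSsll=4 MMhhssLl=2 MMhhssll=2 MmHHSSLl=4 MmHHSSll=4 MmHHSsLl=8 MmHHSsll=8 MmHHssLl=4 MmHHssll=4 MmHhSSLl=8 MmHhSSll=8 MmHhSsLl=16 MmHhSsll=16 MmHhssLl=8 MmHhssll=8 MmhhSSLl=4 MmhhSSll=4 MmhhSsLl=8 MmhhSsll=8 MmhhssLl=4 Mmhhssll=4 mmHHSSLl=2 mmHHSSll=2 mmHHSsLl=4 mmHHSsll=4 mmHHssLl=2 mmHHssll=2 mmHhSSLl=4 mmHhSSll=4 mmHhSsLl=8 mmHhSsll=8 mmHhssLl=4 mmHhssll=4 mmhhSSLl=2 mmhhSSll=2 mmhhSsLl=4 mmhhSsll=4 mmhhssLl=2 mmhhssll=2
mm H_ ss L_ hits 6/256; gcd=2; 6÷2/256÷2 = 3/128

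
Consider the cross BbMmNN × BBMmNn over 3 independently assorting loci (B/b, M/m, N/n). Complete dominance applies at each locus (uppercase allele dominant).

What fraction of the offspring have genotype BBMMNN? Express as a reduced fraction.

BbMmNN gametes: BMN×2, BmN×2, bMN×2, bmN×2
BBMmNn gametes: BMN×2, BMn×2, BmN×2, Bmn×2
BbMmNN×BBMmNn grid (8·8=64): BBMMNN=4 BBMMNn=4 BBMmNN=8 BBMmNn=8 BBmmNN=4 BBmmNn=4 BbMMNN=4 BbMMNn=4 BbMmNN=8 BbMmNn=8 BbmmNN=4 BbmmNn=4
BBMMNN hits 4/64; gcd=4; 4÷4/64÷4 = 1/16

P(BBMMNN) = 1/16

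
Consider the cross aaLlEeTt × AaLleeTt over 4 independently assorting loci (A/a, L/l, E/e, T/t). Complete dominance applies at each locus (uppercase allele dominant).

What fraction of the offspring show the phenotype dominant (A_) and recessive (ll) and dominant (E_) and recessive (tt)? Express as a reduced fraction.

P(A_ ll E_ tt) = 1/64

aaLlEeTt gametes: aLET×2, aLEt×2, aLeT×2, aLet×2, alET×2, alEt×2, aleT×2, alet×2
AaLleeTt gametes: ALeT×2, ALet×2, AleT×2, Alet×2, aLeT×2, aLet×2, aleT×2, alet×2
aaLlEeTt×AaLleeTt grid (16·16=256): AaLLEeTT=4 AaLLEeTt=8 AaLLEett=4 AaLLeeTT=4 AaLLeeTt=8 AaLLeett=4 AaLlEeTT=8 AaLlEeTt=16 AaLlEett=8 AaLleeTT=8 AaLleeTt=16 AaLleett=8 AallEeTT=4 AallEeTt=8 AallEett=4 AalleeTT=4 AalleeTt=8 Aalleett=4 aaLLEeTT=4 aaLLEeTt=8 aaLLEett=4 aaLLeeTT=4 aaLLeeTt=8 aaLLeett=4 aaLlEeTT=8 aaLlEeTt=16 aaLlEett=8 aaLleeTT=8 aaLleeTt=16 aaLleett=8 aallEeTT=4 aallEeTt=8 aallEett=4 aalleeTT=4 aalleeTt=8 aalleett=4
A_ ll E_ tt hits 4/256; gcd=4; 4÷4/256÷4 = 1/64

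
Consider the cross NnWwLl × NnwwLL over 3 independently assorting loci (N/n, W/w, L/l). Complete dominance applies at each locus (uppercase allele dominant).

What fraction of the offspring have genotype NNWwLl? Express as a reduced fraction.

P(NNWwLl) = 1/16

NnWwLl gametes: NWL×1, NWl×1, NwL×1, Nwl×1, nWL×1, nWl×1, nwL×1, nwl×1
NnwwLL gametes: NwL×4, nwL×4
NnWwLl×NnwwLL grid (8·8=64): NNWwLL=4 NNWwLl=4 NNwwLL=4 NNwwLl=4 NnWwLL=8 NnWwLl=8 NnwwLL=8 NnwwLl=8 nnWwLL=4 nnWwLl=4 nnwwLL=4 nnwwLl=4
NNWwLl hits 4/64; gcd=4; 4÷4/64÷4 = 1/16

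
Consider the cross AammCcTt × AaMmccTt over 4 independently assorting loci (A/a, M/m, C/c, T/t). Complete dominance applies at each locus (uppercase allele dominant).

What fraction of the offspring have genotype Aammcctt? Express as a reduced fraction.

P(Aammcctt) = 1/32

AammCcTt gametes: AmCT×2, AmCt×2, AmcT×2, Amct×2, amCT×2, amCt×2, amcT×2, amct×2
AaMmccTt gametes: AMcT×2, AMct×2, AmcT×2, Amct×2, aMcT×2, aMct×2, amcT×2, amct×2
AammCcTt×AaMmccTt grid (16·16=256): AAMmCcTT=4 AAMmCcTt=8 AAMmCctt=4 AAMmccTT=4 AAMmccTt=8 AAMmcctt=4 AAmmCcTT=4 AAmmCcTt=8 AAmmCctt=4 AAmmccTT=4 AAmmccTt=8 AAmmcctt=4 AaMmCcTT=8 AaMmCcTt=16 AaMmCctt=8 AaMmccTT=8 AaMmccTt=16 AaMmcctt=8 AammCcTT=8 AammCcTt=16 AammCctt=8 AammccTT=8 AammccTt=16 Aammcctt=8 aaMmCcTT=4 aaMmCcTt=8 aaMmCctt=4 aaMmccTT=4 aaMmccTt=8 aaMmcctt=4 aammCcTT=4 aammCcTt=8 aammCctt=4 aammccTT=4 aammccTt=8 aammcctt=4
Aammcctt hits 8/256; gcd=8; 8÷8/256÷8 = 1/32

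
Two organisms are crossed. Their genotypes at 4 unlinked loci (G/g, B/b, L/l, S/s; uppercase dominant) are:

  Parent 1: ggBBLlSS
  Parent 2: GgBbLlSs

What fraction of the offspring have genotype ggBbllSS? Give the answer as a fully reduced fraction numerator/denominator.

ggBBLlSS gametes: gBLS×8, gBlS×8
GgBbLlSs gametes: GBLS×1, GBLs×1, GBlS×1, GBls×1, GbLS×1, GbLs×1, GblS×1, Gbls×1, gBLS×1, gBLs×1, gBlS×1, gBls×1, gbLS×1, gbLs×1, gblS×1, gbls×1
ggBBLlSS×GgBbLlSs grid (16·16=256): GgBBLLSS=8 GgBBLLSs=8 GgBBLlSS=16 GgBBLlSs=16 GgBBllSS=8 GgBBllSs=8 GgBbLLSS=8 GgBbLLSs=8 GgBbLlSS=16 GgBbLlSs=16 GgBbllSS=8 GgBbllSs=8 ggBBLLSS=8 ggBBLLSs=8 ggBBLlSS=16 ggBBLlSs=16 ggBBllSS=8 ggBBllSs=8 ggBbLLSS=8 ggBbLLSs=8 ggBbLlSS=16 ggBbLlSs=16 ggBbllSS=8 ggBbllSs=8
ggBbllSS hits 8/256; gcd=8; 8÷8/256÷8 = 1/32

P(ggBbllSS) = 1/32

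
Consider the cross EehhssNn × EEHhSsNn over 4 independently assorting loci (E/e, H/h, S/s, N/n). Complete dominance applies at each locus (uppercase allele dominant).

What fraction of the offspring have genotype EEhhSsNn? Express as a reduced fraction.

EehhssNn gametes: EhsN×4, Ehsn×4, ehsN×4, ehsn×4
EEHhSsNn gametes: EHSN×2, EHSn×2, EHsN×2, EHsn×2, EhSN×2, EhSn×2, EhsN×2, Ehsn×2
EehhssNn×EEHhSsNn grid (16·16=256): EEHhSsNN=8 EEHhSsNn=16 EEHhSsnn=8 EEHhssNN=8 EEHhssNn=16 EEHhssnn=8 EEhhSsNN=8 EEhhSsNn=16 EEhhSsnn=8 EEhhssNN=8 EEhhssNn=16 EEhhssnn=8 EeHhSsNN=8 EeHhSsNn=16 EeHhSsnn=8 EeHhssNN=8 EeHhssNn=16 EeHhssnn=8 EehhSsNN=8 EehhSsNn=16 EehhSsnn=8 EehhssNN=8 EehhssNn=16 Eehhssnn=8
EEhhSsNn hits 16/256; gcd=16; 16÷16/256÷16 = 1/16

P(EEhhSsNn) = 1/16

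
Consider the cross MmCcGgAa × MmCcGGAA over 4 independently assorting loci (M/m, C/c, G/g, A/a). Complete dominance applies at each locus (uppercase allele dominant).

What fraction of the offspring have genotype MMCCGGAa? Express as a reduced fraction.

MmCcGgAa gametes: MCGA×1, MCGa×1, MCgA×1, MCga×1, McGA×1, McGa×1, McgA×1, Mcga×1, mCGA×1, mCGa×1, mCgA×1, mCga×1, mcGA×1, mcGa×1, mcgA×1, mcga×1
MmCcGGAA gametes: MCGA×4, McGA×4, mCGA×4, mcGA×4
MmCcGgAa×MmCcGGAA grid (16·16=256): MMCCGGAA=4 MMCCGGAa=4 MMCCGgAA=4 MMCCGgAa=4 MMCcGGAA=8 MMCcGGAa=8 MMCcGgAA=8 MMCcGgAa=8 MMccGGAA=4 MMccGGAa=4 MMccGgAA=4 MMccGgAa=4 MmCCGGAA=8 MmCCGGAa=8 MmCCGgAA=8 MmCCGgAa=8 MmCcGGAA=16 MmCcGGAa=16 MmCcGgAA=16 MmCcGgAa=16 MmccGGAA=8 MmccGGAa=8 MmccGgAA=8 MmccGgAa=8 mmCCGGAA=4 mmCCGGAa=4 mmCCGgAA=4 mmCCGgAa=4 mmCcGGAA=8 mmCcGGAa=8 mmCcGgAA=8 mmCcGgAa=8 mmccGGAA=4 mmccGGAa=4 mmccGgAA=4 mmccGgAa=4
MMCCGGAa hits 4/256; gcd=4; 4÷4/256÷4 = 1/64

P(MMCCGGAa) = 1/64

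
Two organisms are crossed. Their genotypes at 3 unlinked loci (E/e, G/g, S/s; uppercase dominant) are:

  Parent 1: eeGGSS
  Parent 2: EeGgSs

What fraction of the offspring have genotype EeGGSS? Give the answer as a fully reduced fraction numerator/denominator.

P(EeGGSS) = 1/8

eeGGSS gametes: eGS×8
EeGgSs gametes: EGS×1, EGs×1, EgS×1, Egs×1, eGS×1, eGs×1, egS×1, egs×1
eeGGSS×EeGgSs grid (8·8=64): EeGGSS=8 EeGGSs=8 EeGgSS=8 EeGgSs=8 eeGGSS=8 eeGGSs=8 eeGgSS=8 eeGgSs=8
EeGGSS hits 8/64; gcd=8; 8÷8/64÷8 = 1/8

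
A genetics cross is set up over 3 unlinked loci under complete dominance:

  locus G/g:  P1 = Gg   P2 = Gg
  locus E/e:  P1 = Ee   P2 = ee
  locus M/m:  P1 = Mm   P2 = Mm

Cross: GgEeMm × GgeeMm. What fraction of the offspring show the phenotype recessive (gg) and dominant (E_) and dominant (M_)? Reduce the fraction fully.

GgEeMm gametes: GEM×1, GEm×1, GeM×1, Gem×1, gEM×1, gEm×1, geM×1, gem×1
GgeeMm gametes: GeM×2, Gem×2, geM×2, gem×2
GgEeMm×GgeeMm grid (8·8=64): GGEeMM=2 GGEeMm=4 GGEemm=2 GGeeMM=2 GGeeMm=4 GGeemm=2 GgEeMM=4 GgEeMm=8 GgEemm=4 GgeeMM=4 GgeeMm=8 Ggeemm=4 ggEeMM=2 ggEeMm=4 ggEemm=2 ggeeMM=2 ggeeMm=4 ggeemm=2
gg E_ M_ hits 6/64; gcd=2; 6÷2/64÷2 = 3/32

P(gg E_ M_) = 3/32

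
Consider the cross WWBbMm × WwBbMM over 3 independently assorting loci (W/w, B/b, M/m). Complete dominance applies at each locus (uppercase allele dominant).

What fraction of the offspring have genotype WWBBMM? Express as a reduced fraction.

P(WWBBMM) = 1/16

WWBbMm gametes: WBM×2, WBm×2, WbM×2, Wbm×2
WwBbMM gametes: WBM×2, WbM×2, wBM×2, wbM×2
WWBbMm×WwBbMM grid (8·8=64): WWBBMM=4 WWBBMm=4 WWBbMM=8 WWBbMm=8 WWbbMM=4 WWbbMm=4 WwBBMM=4 WwBBMm=4 WwBbMM=8 WwBbMm=8 WwbbMM=4 WwbbMm=4
WWBBMM hits 4/64; gcd=4; 4÷4/64÷4 = 1/16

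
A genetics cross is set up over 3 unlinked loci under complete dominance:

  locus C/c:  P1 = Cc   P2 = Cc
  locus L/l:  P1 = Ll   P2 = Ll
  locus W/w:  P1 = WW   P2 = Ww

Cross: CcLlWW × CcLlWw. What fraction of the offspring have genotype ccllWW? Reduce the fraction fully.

CcLlWW gametes: CLW×2, ClW×2, cLW×2, clW×2
CcLlWw gametes: CLW×1, CLw×1, ClW×1, Clw×1, cLW×1, cLw×1, clW×1, clw×1
CcLlWW×CcLlWw grid (8·8=64): CCLLWW=2 CCLLWw=2 CCLlWW=4 CCLlWw=4 CCllWW=2 CCllWw=2 CcLLWW=4 CcLLWw=4 CcLlWW=8 CcLlWw=8 CcllWW=4 CcllWw=4 ccLLWW=2 ccLLWw=2 ccLlWW=4 ccLlWw=4 ccllWW=2 ccllWw=2
ccllWW hits 2/64; gcd=2; 2÷2/64÷2 = 1/32

P(ccllWW) = 1/32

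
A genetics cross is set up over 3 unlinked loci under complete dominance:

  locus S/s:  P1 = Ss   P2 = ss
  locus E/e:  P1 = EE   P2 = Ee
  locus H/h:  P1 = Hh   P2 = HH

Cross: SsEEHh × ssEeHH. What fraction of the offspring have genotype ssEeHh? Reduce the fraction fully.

SsEEHh gametes: SEH×2, SEh×2, sEH×2, sEh×2
ssEeHH gametes: sEH×4, seH×4
SsEEHh×ssEeHH grid (8·8=64): SsEEHH=8 SsEEHh=8 SsEeHH=8 SsEeHh=8 ssEEHH=8 ssEEHh=8 ssEeHH=8 ssEeHh=8
ssEeHh hits 8/64; gcd=8; 8÷8/64÷8 = 1/8

P(ssEeHh) = 1/8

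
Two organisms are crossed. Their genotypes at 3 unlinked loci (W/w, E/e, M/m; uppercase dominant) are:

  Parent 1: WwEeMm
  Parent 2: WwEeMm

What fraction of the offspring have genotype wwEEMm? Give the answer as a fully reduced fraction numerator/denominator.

WwEeMm gametes: WEM×1, WEm×1, WeM×1, Wem×1, wEM×1, wEm×1, weM×1, wem×1
WwEeMm gametes: WEM×1, WEm×1, WeM×1, Wem×1, wEM×1, wEm×1, weM×1, wem×1
WwEeMm×WwEeMm grid (8·8=64): WWEEMM=1 WWEEMm=2 WWEEmm=1 WWEeMM=2 WWEeMm=4 WWEemm=2 WWeeMM=1 WWeeMm=2 WWeemm=1 WwEEMM=2 WwEEMm=4 WwEEmm=2 WwEeMM=4 WwEeMm=8 WwEemm=4 WweeMM=2 WweeMm=4 Wweemm=2 wwEEMM=1 wwEEMm=2 wwEEmm=1 wwEeMM=2 wwEeMm=4 wwEemm=2 wweeMM=1 wweeMm=2 wweemm=1
wwEEMm hits 2/64; gcd=2; 2÷2/64÷2 = 1/32

P(wwEEMm) = 1/32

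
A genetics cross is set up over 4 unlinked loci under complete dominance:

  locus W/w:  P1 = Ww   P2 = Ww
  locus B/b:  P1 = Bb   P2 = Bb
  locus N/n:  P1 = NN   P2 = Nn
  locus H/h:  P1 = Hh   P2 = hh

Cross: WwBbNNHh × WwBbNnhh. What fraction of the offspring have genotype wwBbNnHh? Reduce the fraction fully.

P(wwBbNnHh) = 1/32

WwBbNNHh gametes: WBNH×2, WBNh×2, WbNH×2, WbNh×2, wBNH×2, wBNh×2, wbNH×2, wbNh×2
WwBbNnhh gametes: WBNh×2, WBnh×2, WbNh×2, Wbnh×2, wBNh×2, wBnh×2, wbNh×2, wbnh×2
WwBbNNHh×WwBbNnhh grid (16·16=256): WWBBNNHh=4 WWBBNNhh=4 WWBBNnHh=4 WWBBNnhh=4 WWBbNNHh=8 WWBbNNhh=8 WWBbNnHh=8 WWBbNnhh=8 WWbbNNHh=4 WWbbNNhh=4 WWbbNnHh=4 WWbbNnhh=4 WwBBNNHh=8 WwBBNNhh=8 WwBBNnHh=8 WwBBNnhh=8 WwBbNNHh=16 WwBbNNhh=16 WwBbNnHh=16 WwBbNnhh=16 WwbbNNHh=8 WwbbNNhh=8 WwbbNnHh=8 WwbbNnhh=8 wwBBNNHh=4 wwBBNNhh=4 wwBBNnHh=4 wwBBNnhh=4 wwBbNNHh=8 wwBbNNhh=8 wwBbNnHh=8 wwBbNnhh=8 wwbbNNHh=4 wwbbNNhh=4 wwbbNnHh=4 wwbbNnhh=4
wwBbNnHh hits 8/256; gcd=8; 8÷8/256÷8 = 1/32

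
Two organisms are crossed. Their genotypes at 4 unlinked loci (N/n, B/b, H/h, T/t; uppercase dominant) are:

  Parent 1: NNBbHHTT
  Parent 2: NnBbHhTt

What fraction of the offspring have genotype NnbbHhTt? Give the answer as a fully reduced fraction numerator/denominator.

P(NnbbHhTt) = 1/32

NNBbHHTT gametes: NBHT×8, NbHT×8
NnBbHhTt gametes: NBHT×1, NBHt×1, NBhT×1, NBht×1, NbHT×1, NbHt×1, NbhT×1, Nbht×1, nBHT×1, nBHt×1, nBhT×1, nBht×1, nbHT×1, nbHt×1, nbhT×1, nbht×1
NNBbHHTT×NnBbHhTt grid (16·16=256): NNBBHHTT=8 NNBBHHTt=8 NNBBHhTT=8 NNBBHhTt=8 NNBbHHTT=16 NNBbHHTt=16 NNBbHhTT=16 NNBbHhTt=16 NNbbHHTT=8 NNbbHHTt=8 NNbbHhTT=8 NNbbHhTt=8 NnBBHHTT=8 NnBBHHTt=8 NnBBHhTT=8 NnBBHhTt=8 NnBbHHTT=16 NnBbHHTt=16 NnBbHhTT=16 NnBbHhTt=16 NnbbHHTT=8 NnbbHHTt=8 NnbbHhTT=8 NnbbHhTt=8
NnbbHhTt hits 8/256; gcd=8; 8÷8/256÷8 = 1/32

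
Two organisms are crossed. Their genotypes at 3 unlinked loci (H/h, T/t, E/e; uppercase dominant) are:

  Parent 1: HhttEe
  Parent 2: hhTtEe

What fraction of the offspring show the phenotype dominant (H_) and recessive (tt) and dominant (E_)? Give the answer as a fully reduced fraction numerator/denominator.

P(H_ tt E_) = 3/16

HhttEe gametes: HtE×2, Hte×2, htE×2, hte×2
hhTtEe gametes: hTE×2, hTe×2, htE×2, hte×2
HhttEe×hhTtEe grid (8·8=64): HhTtEE=4 HhTtEe=8 HhTtee=4 HhttEE=4 HhttEe=8 Hhttee=4 hhTtEE=4 hhTtEe=8 hhTtee=4 hhttEE=4 hhttEe=8 hhttee=4
H_ tt E_ hits 12/64; gcd=4; 12÷4/64÷4 = 3/16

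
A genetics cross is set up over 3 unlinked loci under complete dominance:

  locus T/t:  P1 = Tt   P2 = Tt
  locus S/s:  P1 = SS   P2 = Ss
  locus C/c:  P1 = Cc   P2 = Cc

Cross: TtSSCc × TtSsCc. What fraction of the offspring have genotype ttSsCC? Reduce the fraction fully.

P(ttSsCC) = 1/32

TtSSCc gametes: TSC×2, TSc×2, tSC×2, tSc×2
TtSsCc gametes: TSC×1, TSc×1, TsC×1, Tsc×1, tSC×1, tSc×1, tsC×1, tsc×1
TtSSCc×TtSsCc grid (8·8=64): TTSSCC=2 TTSSCc=4 TTSScc=2 TTSsCC=2 TTSsCc=4 TTSscc=2 TtSSCC=4 TtSSCc=8 TtSScc=4 TtSsCC=4 TtSsCc=8 TtSscc=4 ttSSCC=2 ttSSCc=4 ttSScc=2 ttSsCC=2 ttSsCc=4 ttSscc=2
ttSsCC hits 2/64; gcd=2; 2÷2/64÷2 = 1/32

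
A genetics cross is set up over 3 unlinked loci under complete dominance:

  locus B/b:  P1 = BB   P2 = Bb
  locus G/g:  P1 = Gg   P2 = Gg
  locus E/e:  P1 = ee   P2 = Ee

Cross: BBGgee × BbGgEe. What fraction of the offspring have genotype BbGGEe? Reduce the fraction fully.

P(BbGGEe) = 1/16

BBGgee gametes: BGe×4, Bge×4
BbGgEe gametes: BGE×1, BGe×1, BgE×1, Bge×1, bGE×1, bGe×1, bgE×1, bge×1
BBGgee×BbGgEe grid (8·8=64): BBGGEe=4 BBGGee=4 BBGgEe=8 BBGgee=8 BBggEe=4 BBggee=4 BbGGEe=4 BbGGee=4 BbGgEe=8 BbGgee=8 BbggEe=4 Bbggee=4
BbGGEe hits 4/64; gcd=4; 4÷4/64÷4 = 1/16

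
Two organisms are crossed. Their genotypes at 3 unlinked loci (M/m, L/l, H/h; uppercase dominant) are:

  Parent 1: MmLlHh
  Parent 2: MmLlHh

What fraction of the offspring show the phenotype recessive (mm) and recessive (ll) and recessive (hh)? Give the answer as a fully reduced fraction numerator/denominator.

MmLlHh gametes: MLH×1, MLh×1, MlH×1, Mlh×1, mLH×1, mLh×1, mlH×1, mlh×1
MmLlHh gametes: MLH×1, MLh×1, MlH×1, Mlh×1, mLH×1, mLh×1, mlH×1, mlh×1
MmLlHh×MmLlHh grid (8·8=64): MMLLHH=1 MMLLHh=2 MMLLhh=1 MMLlHH=2 MMLlHh=4 MMLlhh=2 MMllHH=1 MMllHh=2 MMllhh=1 MmLLHH=2 MmLLHh=4 MmLLhh=2 MmLlHH=4 MmLlHh=8 MmLlhh=4 MmllHH=2 MmllHh=4 Mmllhh=2 mmLLHH=1 mmLLHh=2 mmLLhh=1 mmLlHH=2 mmLlHh=4 mmLlhh=2 mmllHH=1 mmllHh=2 mmllhh=1
mm ll hh hits 1/64; gcd=1; 1÷1/64÷1 = 1/64

P(mm ll hh) = 1/64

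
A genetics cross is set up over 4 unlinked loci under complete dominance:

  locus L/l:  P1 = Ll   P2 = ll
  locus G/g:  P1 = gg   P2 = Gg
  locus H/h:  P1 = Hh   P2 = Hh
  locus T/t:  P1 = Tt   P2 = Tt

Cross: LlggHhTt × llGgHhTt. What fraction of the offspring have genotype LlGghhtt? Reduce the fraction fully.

P(LlGghhtt) = 1/64

LlggHhTt gametes: LgHT×2, LgHt×2, LghT×2, Lght×2, lgHT×2, lgHt×2, lghT×2, lght×2
llGgHhTt gametes: lGHT×2, lGHt×2, lGhT×2, lGht×2, lgHT×2, lgHt×2, lghT×2, lght×2
LlggHhTt×llGgHhTt grid (16·16=256): LlGgHHTT=4 LlGgHHTt=8 LlGgHHtt=4 LlGgHhTT=8 LlGgHhTt=16 LlGgHhtt=8 LlGghhTT=4 LlGghhTt=8 LlGghhtt=4 LlggHHTT=4 LlggHHTt=8 LlggHHtt=4 LlggHhTT=8 LlggHhTt=16 LlggHhtt=8 LlgghhTT=4 LlgghhTt=8 Llgghhtt=4 llGgHHTT=4 llGgHHTt=8 llGgHHtt=4 llGgHhTT=8 llGgHhTt=16 llGgHhtt=8 llGghhTT=4 llGghhTt=8 llGghhtt=4 llggHHTT=4 llggHHTt=8 llggHHtt=4 llggHhTT=8 llggHhTt=16 llggHhtt=8 llgghhTT=4 llgghhTt=8 llgghhtt=4
LlGghhtt hits 4/256; gcd=4; 4÷4/256÷4 = 1/64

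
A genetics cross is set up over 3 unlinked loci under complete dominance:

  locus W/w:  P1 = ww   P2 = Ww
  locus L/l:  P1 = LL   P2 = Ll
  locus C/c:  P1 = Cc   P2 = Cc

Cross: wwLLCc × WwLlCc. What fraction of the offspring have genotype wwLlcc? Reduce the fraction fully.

P(wwLlcc) = 1/16

wwLLCc gametes: wLC×4, wLc×4
WwLlCc gametes: WLC×1, WLc×1, WlC×1, Wlc×1, wLC×1, wLc×1, wlC×1, wlc×1
wwLLCc×WwLlCc grid (8·8=64): WwLLCC=4 WwLLCc=8 WwLLcc=4 WwLlCC=4 WwLlCc=8 WwLlcc=4 wwLLCC=4 wwLLCc=8 wwLLcc=4 wwLlCC=4 wwLlCc=8 wwLlcc=4
wwLlcc hits 4/64; gcd=4; 4÷4/64÷4 = 1/16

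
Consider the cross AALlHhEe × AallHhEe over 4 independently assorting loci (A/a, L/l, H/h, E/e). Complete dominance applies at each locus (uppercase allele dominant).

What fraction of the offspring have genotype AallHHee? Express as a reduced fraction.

AALlHhEe gametes: ALHE×2, ALHe×2, ALhE×2, ALhe×2, AlHE×2, AlHe×2, AlhE×2, Alhe×2
AallHhEe gametes: AlHE×2, AlHe×2, AlhE×2, Alhe×2, alHE×2, alHe×2, alhE×2, alhe×2
AALlHhEe×AallHhEe grid (16·16=256): AALlHHEE=4 AALlHHEe=8 AALlHHee=4 AALlHhEE=8 AALlHhEe=16 AALlHhee=8 AALlhhEE=4 AALlhhEe=8 AALlhhee=4 AAllHHEE=4 AAllHHEe=8 AAllHHee=4 AAllHhEE=8 AAllHhEe=16 AAllHhee=8 AAllhhEE=4 AAllhhEe=8 AAllhhee=4 AaLlHHEE=4 AaLlHHEe=8 AaLlHHee=4 AaLlHhEE=8 AaLlHhEe=16 AaLlHhee=8 AaLlhhEE=4 AaLlhhEe=8 AaLlhhee=4 AallHHEE=4 AallHHEe=8 AallHHee=4 AallHhEE=8 AallHhEe=16 AallHhee=8 AallhhEE=4 AallhhEe=8 Aallhhee=4
AallHHee hits 4/256; gcd=4; 4÷4/256÷4 = 1/64

P(AallHHee) = 1/64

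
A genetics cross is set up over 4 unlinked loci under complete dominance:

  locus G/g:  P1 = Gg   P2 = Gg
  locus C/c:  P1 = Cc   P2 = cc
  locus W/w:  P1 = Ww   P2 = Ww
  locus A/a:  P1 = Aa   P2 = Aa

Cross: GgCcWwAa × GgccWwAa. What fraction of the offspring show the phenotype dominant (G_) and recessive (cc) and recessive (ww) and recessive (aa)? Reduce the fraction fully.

GgCcWwAa gametes: GCWA×1, GCWa×1, GCwA×1, GCwa×1, GcWA×1, GcWa×1, GcwA×1, Gcwa×1, gCWA×1, gCWa×1, gCwA×1, gCwa×1, gcWA×1, gcWa×1, gcwA×1, gcwa×1
GgccWwAa gametes: GcWA×2, GcWa×2, GcwA×2, Gcwa×2, gcWA×2, gcWa×2, gcwA×2, gcwa×2
GgCcWwAa×GgccWwAa grid (16·16=256): GGCcWWAA=2 GGCcWWAa=4 GGCcWWaa=2 GGCcWwAA=4 GGCcWwAa=8 GGCcWwaa=4 GGCcwwAA=2 GGCcwwAa=4 GGCcwwaa=2 GGccWWAA=2 GGccWWAa=4 GGccWWaa=2 GGccWwAA=4 GGccWwAa=8 GGccWwaa=4 GGccwwAA=2 GGccwwAa=4 GGccwwaa=2 GgCcWWAA=4 GgCcWWAa=8 GgCcWWaa=4 GgCcWwAA=8 GgCcWwAa=16 GgCcWwaa=8 GgCcwwAA=4 GgCcwwAa=8 GgCcwwaa=4 GgccWWAA=4 GgccWWAa=8 GgccWWaa=4 GgccWwAA=8 GgccWwAa=16 GgccWwaa=8 GgccwwAA=4 GgccwwAa=8 Ggccwwaa=4 ggCcWWAA=2 ggCcWWAa=4 ggCcWWaa=2 ggCcWwAA=4 ggCcWwAa=8 ggCcWwaa=4 ggCcwwAA=2 ggCcwwAa=4 ggCcwwaa=2 ggccWWAA=2 ggccWWAa=4 ggccWWaa=2 ggccWwAA=4 ggccWwAa=8 ggccWwaa=4 ggccwwAA=2 ggccwwAa=4 ggccwwaa=2
G_ cc ww aa hits 6/256; gcd=2; 6÷2/256÷2 = 3/128

P(G_ cc ww aa) = 3/128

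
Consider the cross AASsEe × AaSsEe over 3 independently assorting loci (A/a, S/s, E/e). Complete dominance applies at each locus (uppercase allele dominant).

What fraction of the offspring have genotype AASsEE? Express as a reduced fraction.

AASsEe gametes: ASE×2, ASe×2, AsE×2, Ase×2
AaSsEe gametes: ASE×1, ASe×1, AsE×1, Ase×1, aSE×1, aSe×1, asE×1, ase×1
AASsEe×AaSsEe grid (8·8=64): AASSEE=2 AASSEe=4 AASSee=2 AASsEE=4 AASsEe=8 AASsee=4 AAssEE=2 AAssEe=4 AAssee=2 AaSSEE=2 AaSSEe=4 AaSSee=2 AaSsEE=4 AaSsEe=8 AaSsee=4 AassEE=2 AassEe=4 Aassee=2
AASsEE hits 4/64; gcd=4; 4÷4/64÷4 = 1/16

P(AASsEE) = 1/16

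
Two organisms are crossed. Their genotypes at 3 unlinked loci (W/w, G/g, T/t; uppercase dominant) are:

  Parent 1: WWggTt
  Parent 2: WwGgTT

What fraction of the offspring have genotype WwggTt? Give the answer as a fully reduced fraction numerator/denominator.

WWggTt gametes: WgT×4, Wgt×4
WwGgTT gametes: WGT×2, WgT×2, wGT×2, wgT×2
WWggTt×WwGgTT grid (8·8=64): WWGgTT=8 WWGgTt=8 WWggTT=8 WWggTt=8 WwGgTT=8 WwGgTt=8 WwggTT=8 WwggTt=8
WwggTt hits 8/64; gcd=8; 8÷8/64÷8 = 1/8

P(WwggTt) = 1/8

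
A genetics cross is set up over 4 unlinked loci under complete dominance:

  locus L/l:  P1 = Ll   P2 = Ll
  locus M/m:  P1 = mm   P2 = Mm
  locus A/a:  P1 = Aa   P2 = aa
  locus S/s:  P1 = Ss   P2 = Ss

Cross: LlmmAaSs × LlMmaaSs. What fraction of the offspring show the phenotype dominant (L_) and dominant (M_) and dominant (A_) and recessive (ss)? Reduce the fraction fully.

LlmmAaSs gametes: LmAS×2, LmAs×2, LmaS×2, Lmas×2, lmAS×2, lmAs×2, lmaS×2, lmas×2
LlMmaaSs gametes: LMaS×2, LMas×2, LmaS×2, Lmas×2, lMaS×2, lMas×2, lmaS×2, lmas×2
LlmmAaSs×LlMmaaSs grid (16·16=256): LLMmAaSS=4 LLMmAaSs=8 LLMmAass=4 LLMmaaSS=4 LLMmaaSs=8 LLMmaass=4 LLmmAaSS=4 LLmmAaSs=8 LLmmAass=4 LLmmaaSS=4 LLmmaaSs=8 LLmmaass=4 LlMmAaSS=8 LlMmAaSs=16 LlMmAass=8 LlMmaaSS=8 LlMmaaSs=16 LlMmaass=8 LlmmAaSS=8 LlmmAaSs=16 LlmmAass=8 LlmmaaSS=8 LlmmaaSs=16 Llmmaass=8 llMmAaSS=4 llMmAaSs=8 llMmAass=4 llMmaaSS=4 llMmaaSs=8 llMmaass=4 llmmAaSS=4 llmmAaSs=8 llmmAass=4 llmmaaSS=4 llmmaaSs=8 llmmaass=4
L_ M_ A_ ss hits 12/256; gcd=4; 12÷4/256÷4 = 3/64

P(L_ M_ A_ ss) = 3/64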